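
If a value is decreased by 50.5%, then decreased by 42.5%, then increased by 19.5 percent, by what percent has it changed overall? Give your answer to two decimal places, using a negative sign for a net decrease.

-65.99%

A 50.5% decrease multiplies by 0.495.
Then a 42.5% decrease: 0.495 × 0.575 = 0.284625.
Then a 19.5% increase: 0.284625 × 1.195 = 0.340126875.
Overall factor 0.340126875, i.e. -65.99%.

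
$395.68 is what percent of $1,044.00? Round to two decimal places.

$395.68 ÷ $1,044.00 ≈ 37.90%.

37.90%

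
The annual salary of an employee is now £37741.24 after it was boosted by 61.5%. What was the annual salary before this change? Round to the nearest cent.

£23369.19

The overall multiplier applied was 1.615.
So the original annual salary was £37741.24 ÷ 1.615 ≈ £23369.19.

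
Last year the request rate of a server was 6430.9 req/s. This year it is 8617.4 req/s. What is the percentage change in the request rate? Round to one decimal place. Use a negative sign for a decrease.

Change: 8617.4 − 6430.9 = 2186.5.
Relative to the original: 2186.5 ÷ 6430.9 ≈ 34.0%.

34.0%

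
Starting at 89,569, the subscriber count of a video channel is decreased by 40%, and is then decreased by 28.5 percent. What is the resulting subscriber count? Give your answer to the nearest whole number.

38,425

Each change multiplies by a factor: 0.6 × 0.715 = 0.429.
89,569 × 0.429 = 38425.101 ≈ 38,425.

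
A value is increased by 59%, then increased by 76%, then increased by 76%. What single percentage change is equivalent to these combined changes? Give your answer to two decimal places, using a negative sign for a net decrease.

392.52%

A 59% increase multiplies by 1.59.
Then a 76% increase: 1.59 × 1.76 = 2.7984.
Then a 76% increase: 2.7984 × 1.76 = 4.925184.
Overall factor 4.925184, i.e. 392.52%.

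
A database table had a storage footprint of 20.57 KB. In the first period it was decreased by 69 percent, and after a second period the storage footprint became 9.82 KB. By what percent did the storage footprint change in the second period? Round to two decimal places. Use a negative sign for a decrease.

54.00%

After the first period: 20.57 × 0.31 = 6.3767.
Second-period multiplier: 9.82 ÷ 6.3767 ≈ 1.539981.
That is a change of 54.00%.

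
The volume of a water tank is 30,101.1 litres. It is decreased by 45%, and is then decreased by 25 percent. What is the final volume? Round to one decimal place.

Each change multiplies by a factor: 0.55 × 0.75 = 0.4125.
30,101.1 × 0.4125 = 12416.70375 ≈ 12,416.7.

12,416.7 litres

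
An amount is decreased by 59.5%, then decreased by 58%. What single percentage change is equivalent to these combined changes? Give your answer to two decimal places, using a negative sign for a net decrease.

-82.99%

A 59.5% decrease multiplies by 0.405.
Then a 58% decrease: 0.405 × 0.42 = 0.1701.
Overall factor 0.1701, i.e. -82.99%.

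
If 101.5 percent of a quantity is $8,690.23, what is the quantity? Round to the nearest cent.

$8,561.80

$8,690.23 ÷ 1.015 ≈ $8,561.80.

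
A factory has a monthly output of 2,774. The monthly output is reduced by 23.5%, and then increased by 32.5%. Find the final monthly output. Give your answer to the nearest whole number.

23.5% decrease: 2,774 × 0.765 = 2122.11.
After the 32.5% increase: 2122.11 × 1.325 = 2811.79575 ≈ 2,812.

2,812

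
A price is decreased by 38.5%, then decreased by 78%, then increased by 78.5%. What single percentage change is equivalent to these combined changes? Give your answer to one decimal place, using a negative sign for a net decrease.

The combined multiplier is 0.615 × 0.22 × 1.785 = 0.2415105.
That corresponds to a decrease of 75.8%.

-75.8%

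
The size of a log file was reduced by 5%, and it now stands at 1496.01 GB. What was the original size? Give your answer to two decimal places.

1574.75 GB

The overall multiplier applied was 0.95.
So the original size was 1496.01 ÷ 0.95 ≈ 1574.75 GB.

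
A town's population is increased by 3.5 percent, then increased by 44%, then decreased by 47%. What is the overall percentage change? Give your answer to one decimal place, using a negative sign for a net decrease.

The combined multiplier is 1.035 × 1.44 × 0.53 = 0.789912.
That corresponds to a decrease of 21.0%.

-21.0%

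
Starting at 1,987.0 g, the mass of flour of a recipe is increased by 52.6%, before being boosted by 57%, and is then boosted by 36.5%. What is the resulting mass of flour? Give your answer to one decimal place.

Each change multiplies by a factor: 1.526 × 1.57 × 1.365 = 3.2702943.
1,987.0 × 3.2702943 = 6498.0747741 ≈ 6,498.1.

6,498.1 g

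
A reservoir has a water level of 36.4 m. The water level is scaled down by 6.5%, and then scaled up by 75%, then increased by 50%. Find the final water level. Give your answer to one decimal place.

89.3 m

Apply the 6.5% decrease: 36.4 × 0.935 = 34.034.
Apply the 75% increase: 34.034 × 1.75 = 59.5595.
Apply the 50% increase: 59.5595 × 1.5 = 89.33925 ≈ 89.3.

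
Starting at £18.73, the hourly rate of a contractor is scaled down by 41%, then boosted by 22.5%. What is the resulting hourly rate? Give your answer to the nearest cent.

Each change multiplies by a factor: 0.59 × 1.225 = 0.72275.
£18.73 × 0.72275 = £13.5371075 ≈ £13.54.

£13.54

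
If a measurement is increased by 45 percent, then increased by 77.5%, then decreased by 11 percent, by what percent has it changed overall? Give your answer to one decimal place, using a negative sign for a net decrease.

The combined multiplier is 1.45 × 1.775 × 0.89 = 2.2906375.
That corresponds to an increase of 129.1%.

129.1%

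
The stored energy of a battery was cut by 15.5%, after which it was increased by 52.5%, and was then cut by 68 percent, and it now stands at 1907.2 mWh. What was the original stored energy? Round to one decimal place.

4625.1 mWh

The overall multiplier applied was 0.845 × 1.525 × 0.32 = 0.41236.
So the original stored energy was 1907.2 ÷ 0.41236 ≈ 4625.1 mWh.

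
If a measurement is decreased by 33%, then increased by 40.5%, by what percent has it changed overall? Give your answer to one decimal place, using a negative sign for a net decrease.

-5.9%

A 33% decrease multiplies by 0.67.
Then a 40.5% increase: 0.67 × 1.405 = 0.94135.
Overall factor 0.94135, i.e. -5.9%.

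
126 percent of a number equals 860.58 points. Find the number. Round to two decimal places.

683.00 points

860.58 points ÷ 1.26 = 683.00 points.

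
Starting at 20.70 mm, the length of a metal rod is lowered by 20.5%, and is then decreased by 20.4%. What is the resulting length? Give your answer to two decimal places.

Each change multiplies by a factor: 0.795 × 0.796 = 0.63282.
20.70 × 0.63282 = 13.099374 ≈ 13.10.

13.10 mm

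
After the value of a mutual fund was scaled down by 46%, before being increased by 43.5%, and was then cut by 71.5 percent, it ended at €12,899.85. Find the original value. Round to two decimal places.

€58,410.93

The overall multiplier applied was 0.54 × 1.435 × 0.285 = 0.2208465.
So the original value was €12,899.85 ÷ 0.2208465 ≈ €58,410.93.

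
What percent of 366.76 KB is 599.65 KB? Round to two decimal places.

599.65 KB ÷ 366.76 KB ≈ 163.50%.

163.50%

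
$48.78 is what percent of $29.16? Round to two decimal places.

167.28%

$48.78 ÷ $29.16 ≈ 167.28%.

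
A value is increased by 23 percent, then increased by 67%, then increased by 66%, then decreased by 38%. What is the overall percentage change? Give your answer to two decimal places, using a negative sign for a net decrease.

The combined multiplier is 1.23 × 1.67 × 1.66 × 0.62 = 2.11407972.
That corresponds to an increase of 111.41%.

111.41%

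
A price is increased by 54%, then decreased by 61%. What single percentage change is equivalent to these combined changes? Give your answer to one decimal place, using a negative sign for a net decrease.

The combined multiplier is 1.54 × 0.39 = 0.6006.
That corresponds to a decrease of 39.9%.

-39.9%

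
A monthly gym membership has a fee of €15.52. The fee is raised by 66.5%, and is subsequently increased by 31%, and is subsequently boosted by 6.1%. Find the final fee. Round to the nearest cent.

Apply the 66.5% increase: €15.52 × 1.665 = €25.8408.
After the 31% increase: €25.8408 × 1.31 = €33.851448.
Apply the 6.1% increase: €33.851448 × 1.061 = €35.916386328 ≈ €35.92.

€35.92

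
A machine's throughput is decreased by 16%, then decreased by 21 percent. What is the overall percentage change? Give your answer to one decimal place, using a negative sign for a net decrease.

-33.6%

The combined multiplier is 0.84 × 0.79 = 0.6636.
That corresponds to a decrease of 33.6%.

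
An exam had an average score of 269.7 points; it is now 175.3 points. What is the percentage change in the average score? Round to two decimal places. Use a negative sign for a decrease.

Change: 175.3 − 269.7 = -94.4.
Relative to the original: -94.4 ÷ 269.7 ≈ -35.00%.

-35.00%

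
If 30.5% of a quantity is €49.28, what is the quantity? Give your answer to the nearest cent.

€49.28 ÷ 0.305 ≈ €161.57.

€161.57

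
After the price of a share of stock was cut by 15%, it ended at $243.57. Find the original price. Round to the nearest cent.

$286.55

The overall multiplier applied was 0.85.
So the original price was $243.57 ÷ 0.85 ≈ $286.55.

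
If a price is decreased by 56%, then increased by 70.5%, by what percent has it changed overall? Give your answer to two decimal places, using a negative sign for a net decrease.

-24.98%

The combined multiplier is 0.44 × 1.705 = 0.7502.
That corresponds to a decrease of 24.98%.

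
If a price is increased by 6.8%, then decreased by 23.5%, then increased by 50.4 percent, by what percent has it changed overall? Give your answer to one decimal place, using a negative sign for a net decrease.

A 6.8% increase multiplies by 1.068.
Then a 23.5% decrease: 1.068 × 0.765 = 0.81702.
Then a 50.4% increase: 0.81702 × 1.504 = 1.22879808.
Overall factor 1.22879808, i.e. 22.9%.

22.9%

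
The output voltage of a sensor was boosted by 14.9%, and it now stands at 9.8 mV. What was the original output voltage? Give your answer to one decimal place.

The overall multiplier applied was 1.149.
So the original output voltage was 9.8 ÷ 1.149 ≈ 8.5 mV.

8.5 mV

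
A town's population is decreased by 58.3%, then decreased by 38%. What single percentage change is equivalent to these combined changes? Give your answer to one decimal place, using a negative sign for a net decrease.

-74.1%

The combined multiplier is 0.417 × 0.62 = 0.25854.
That corresponds to a decrease of 74.1%.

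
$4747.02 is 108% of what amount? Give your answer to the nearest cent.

$4395.39

$4747.02 ÷ 1.08 ≈ $4395.39.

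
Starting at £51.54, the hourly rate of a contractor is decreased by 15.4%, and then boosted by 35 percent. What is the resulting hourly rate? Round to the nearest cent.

Each change multiplies by a factor: 0.846 × 1.35 = 1.1421.
£51.54 × 1.1421 = £58.863834 ≈ £58.86.

£58.86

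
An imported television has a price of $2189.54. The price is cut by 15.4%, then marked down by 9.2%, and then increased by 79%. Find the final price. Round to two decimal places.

$3010.66

Each change multiplies by a factor: 0.846 × 0.908 × 1.79 = 1.37502072.
$2189.54 × 1.37502072 = $3010.6628672688 ≈ $3010.66.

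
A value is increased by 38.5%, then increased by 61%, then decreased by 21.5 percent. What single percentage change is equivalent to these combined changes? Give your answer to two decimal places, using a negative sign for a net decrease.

75.04%

A 38.5% increase multiplies by 1.385.
Then a 61% increase: 1.385 × 1.61 = 2.22985.
Then a 21.5% decrease: 2.22985 × 0.785 = 1.75043225.
Overall factor 1.75043225, i.e. 75.04%.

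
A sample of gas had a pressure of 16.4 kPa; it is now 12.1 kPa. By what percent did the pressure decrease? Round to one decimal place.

26.2%

Change: 12.1 − 16.4 = -4.3.
Relative to the original: -4.3 ÷ 16.4 ≈ -26.2%.
So the pressure decreased by 26.2%.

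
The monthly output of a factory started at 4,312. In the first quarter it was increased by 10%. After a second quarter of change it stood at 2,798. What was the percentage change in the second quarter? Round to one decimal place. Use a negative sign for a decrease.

-41.0%

After the first quarter: 4,312 × 1.1 = 4743.2.
Second-quarter multiplier: 2,798 ÷ 4743.2 ≈ 0.5899.
That is a change of -41.0%.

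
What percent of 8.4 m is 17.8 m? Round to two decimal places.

17.8 m ÷ 8.4 m ≈ 211.90%.

211.90%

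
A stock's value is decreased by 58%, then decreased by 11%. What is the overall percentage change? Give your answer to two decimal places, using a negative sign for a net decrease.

-62.62%

A 58% decrease multiplies by 0.42.
Then an 11% decrease: 0.42 × 0.89 = 0.3738.
Overall factor 0.3738, i.e. -62.62%.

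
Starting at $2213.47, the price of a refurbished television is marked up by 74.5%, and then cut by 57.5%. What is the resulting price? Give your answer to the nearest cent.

$1641.56

After the 74.5% increase: $2213.47 × 1.745 = $3862.50515.
Apply the 57.5% decrease: $3862.50515 × 0.425 = $1641.56468875 ≈ $1641.56.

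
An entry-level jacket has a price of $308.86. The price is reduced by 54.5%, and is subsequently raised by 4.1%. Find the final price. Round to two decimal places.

$146.29

Each change multiplies by a factor: 0.455 × 1.041 = 0.473655.
$308.86 × 0.473655 = $146.2930833 ≈ $146.29.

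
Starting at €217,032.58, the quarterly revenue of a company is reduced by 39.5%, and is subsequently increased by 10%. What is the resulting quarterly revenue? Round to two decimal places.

Apply the 39.5% decrease: €217,032.58 × 0.605 = €131304.7109.
Apply the 10% increase: €131304.7109 × 1.1 = €144435.18199 ≈ €144,435.18.

€144,435.18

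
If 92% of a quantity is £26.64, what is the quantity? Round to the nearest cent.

£28.96

£26.64 ÷ 0.92 ≈ £28.96.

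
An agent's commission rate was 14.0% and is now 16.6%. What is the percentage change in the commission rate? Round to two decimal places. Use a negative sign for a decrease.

18.57%

The change is 16.6 − 14.0 = 2.6 percentage points.
Relative to the original 14.0%, that is 2.6 ÷ 14.0 ≈ 18.57%.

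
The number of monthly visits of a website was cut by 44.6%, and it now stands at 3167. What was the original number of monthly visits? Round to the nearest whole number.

5717

The overall multiplier applied was 0.554.
So the original number of monthly visits was 3167 ÷ 0.554 ≈ 5717.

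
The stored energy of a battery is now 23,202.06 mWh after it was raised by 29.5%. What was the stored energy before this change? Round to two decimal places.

17,916.65 mWh

The overall multiplier applied was 1.295.
So the original stored energy was 23,202.06 ÷ 1.295 ≈ 17,916.65 mWh.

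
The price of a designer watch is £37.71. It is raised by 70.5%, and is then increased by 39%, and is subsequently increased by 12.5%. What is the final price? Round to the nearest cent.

£100.54

70.5% increase: £37.71 × 1.705 = £64.29555.
39% increase: £64.29555 × 1.39 = £89.3708145.
After the 12.5% increase: £89.3708145 × 1.125 = £100.5421663125 ≈ £100.54.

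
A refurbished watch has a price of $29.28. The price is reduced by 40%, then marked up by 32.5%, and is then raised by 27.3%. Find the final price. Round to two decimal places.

$29.63

Each change multiplies by a factor: 0.6 × 1.325 × 1.273 = 1.012035.
$29.28 × 1.012035 = $29.6323848 ≈ $29.63.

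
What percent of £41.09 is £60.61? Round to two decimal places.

£60.61 ÷ £41.09 ≈ 147.51%.

147.51%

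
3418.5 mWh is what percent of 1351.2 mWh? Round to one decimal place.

253.0%

3418.5 mWh ÷ 1351.2 mWh ≈ 253.0%.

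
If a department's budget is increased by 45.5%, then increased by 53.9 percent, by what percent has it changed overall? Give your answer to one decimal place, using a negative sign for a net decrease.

The combined multiplier is 1.455 × 1.539 = 2.239245.
That corresponds to an increase of 123.9%.

123.9%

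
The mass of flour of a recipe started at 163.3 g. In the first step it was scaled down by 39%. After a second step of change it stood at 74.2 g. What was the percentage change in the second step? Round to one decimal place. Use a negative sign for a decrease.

After the first step: 163.3 × 0.61 = 99.613.
Second-step multiplier: 74.2 ÷ 99.613 ≈ 0.74488.
That is a change of -25.5%.

-25.5%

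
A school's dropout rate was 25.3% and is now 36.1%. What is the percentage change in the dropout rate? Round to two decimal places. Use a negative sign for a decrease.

42.69%

The change is 36.1 − 25.3 = 10.8 percentage points.
Relative to the original 25.3%, that is 10.8 ÷ 25.3 ≈ 42.69%.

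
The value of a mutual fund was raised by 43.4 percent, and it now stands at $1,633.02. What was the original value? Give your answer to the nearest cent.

The overall multiplier applied was 1.434.
So the original value was $1,633.02 ÷ 1.434 ≈ $1,138.79.

$1,138.79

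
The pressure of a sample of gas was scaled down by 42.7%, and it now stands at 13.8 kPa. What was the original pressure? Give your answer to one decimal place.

24.1 kPa

The overall multiplier applied was 0.573.
So the original pressure was 13.8 ÷ 0.573 ≈ 24.1 kPa.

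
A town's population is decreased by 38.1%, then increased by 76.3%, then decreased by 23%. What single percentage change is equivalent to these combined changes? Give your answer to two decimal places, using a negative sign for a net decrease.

-15.97%

A 38.1% decrease multiplies by 0.619.
Then a 76.3% increase: 0.619 × 1.763 = 1.091297.
Then a 23% decrease: 1.091297 × 0.77 = 0.84029869.
Overall factor 0.84029869, i.e. -15.97%.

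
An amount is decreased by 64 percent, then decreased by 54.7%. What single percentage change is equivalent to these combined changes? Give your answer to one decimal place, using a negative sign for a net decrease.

-83.7%

The combined multiplier is 0.36 × 0.453 = 0.16308.
That corresponds to a decrease of 83.7%.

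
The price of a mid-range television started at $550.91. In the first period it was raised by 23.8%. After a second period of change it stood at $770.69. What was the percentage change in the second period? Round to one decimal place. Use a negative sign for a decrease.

13.0%

After the first period: $550.91 × 1.238 = $682.02658.
Second-period multiplier: $770.69 ÷ $682.02658 ≈ 1.13.
That is a change of 13.0%.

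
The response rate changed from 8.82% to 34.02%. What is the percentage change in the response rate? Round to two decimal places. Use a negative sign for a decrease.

285.71%

The change is 34.02 − 8.82 = 25.20 percentage points.
Relative to the original 8.82%, that is 25.20 ÷ 8.82 ≈ 285.71%.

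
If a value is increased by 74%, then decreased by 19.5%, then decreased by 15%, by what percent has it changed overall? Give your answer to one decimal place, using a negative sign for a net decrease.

19.1%

A 74% increase multiplies by 1.74.
Then a 19.5% decrease: 1.74 × 0.805 = 1.4007.
Then a 15% decrease: 1.4007 × 0.85 = 1.190595.
Overall factor 1.190595, i.e. 19.1%.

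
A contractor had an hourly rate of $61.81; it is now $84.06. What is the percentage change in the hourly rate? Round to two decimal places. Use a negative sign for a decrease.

Change: $84.06 − $61.81 = $22.25.
Relative to the original: $22.25 ÷ $61.81 ≈ 36.00%.

36.00%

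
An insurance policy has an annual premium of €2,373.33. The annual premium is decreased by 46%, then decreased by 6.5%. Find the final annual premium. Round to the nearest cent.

€1,198.29

Each change multiplies by a factor: 0.54 × 0.935 = 0.5049.
€2,373.33 × 0.5049 = €1198.294317 ≈ €1,198.29.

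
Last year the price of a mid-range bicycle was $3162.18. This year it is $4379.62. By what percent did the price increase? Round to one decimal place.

Change: $4379.62 − $3162.18 = $1217.44.
Relative to the original: $1217.44 ÷ $3162.18 ≈ 38.5%.
So the price increased by 38.5%.

38.5%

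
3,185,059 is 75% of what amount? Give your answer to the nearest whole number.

3,185,059 ÷ 0.75 ≈ 4,246,745.

4,246,745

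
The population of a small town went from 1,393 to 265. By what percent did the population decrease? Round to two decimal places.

Change: 265 − 1,393 = -1,128.
Relative to the original: -1,128 ÷ 1,393 ≈ -80.98%.
So the population decreased by 80.98%.

80.98%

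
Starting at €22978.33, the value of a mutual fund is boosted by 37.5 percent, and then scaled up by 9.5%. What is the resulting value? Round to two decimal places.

Each change multiplies by a factor: 1.375 × 1.095 = 1.505625.
€22978.33 × 1.505625 = €34596.74810625 ≈ €34596.75.

€34596.75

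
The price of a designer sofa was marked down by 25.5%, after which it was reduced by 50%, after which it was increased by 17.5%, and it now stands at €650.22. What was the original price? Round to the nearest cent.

€1,485.58

The overall multiplier applied was 0.745 × 0.5 × 1.175 = 0.4376875.
So the original price was €650.22 ÷ 0.4376875 ≈ €1,485.58.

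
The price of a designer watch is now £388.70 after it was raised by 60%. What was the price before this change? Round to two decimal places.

The overall multiplier applied was 1.6.
So the original price was £388.70 ÷ 1.6 ≈ £242.94.

£242.94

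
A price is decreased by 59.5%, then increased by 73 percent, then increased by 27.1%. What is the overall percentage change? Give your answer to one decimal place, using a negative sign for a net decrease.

A 59.5% decrease multiplies by 0.405.
Then a 73% increase: 0.405 × 1.73 = 0.70065.
Then a 27.1% increase: 0.70065 × 1.271 = 0.89052615.
Overall factor 0.89052615, i.e. -10.9%.

-10.9%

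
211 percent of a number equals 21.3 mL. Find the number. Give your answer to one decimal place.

10.1 mL

21.3 mL ÷ 2.11 ≈ 10.1 mL.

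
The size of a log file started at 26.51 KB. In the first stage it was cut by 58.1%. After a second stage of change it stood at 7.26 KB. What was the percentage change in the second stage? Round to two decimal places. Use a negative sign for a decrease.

After the first stage: 26.51 × 0.419 = 11.10769.
Second-stage multiplier: 7.26 ÷ 11.10769 ≈ 0.653601.
That is a change of -34.64%.

-34.64%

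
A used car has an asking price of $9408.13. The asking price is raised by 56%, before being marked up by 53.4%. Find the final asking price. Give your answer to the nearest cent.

$22514.03

Apply the 56% increase: $9408.13 × 1.56 = $14676.6828.
Apply the 53.4% increase: $14676.6828 × 1.534 = $22514.0314152 ≈ $22514.03.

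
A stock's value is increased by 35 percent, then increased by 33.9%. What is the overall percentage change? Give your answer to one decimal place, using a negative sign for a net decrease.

80.8%

The combined multiplier is 1.35 × 1.339 = 1.80765.
That corresponds to an increase of 80.8%.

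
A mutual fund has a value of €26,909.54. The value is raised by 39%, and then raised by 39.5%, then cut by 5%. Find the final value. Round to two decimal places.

Each change multiplies by a factor: 1.39 × 1.395 × 0.95 = 1.8420975.
€26,909.54 × 1.8420975 = €49569.99636015 ≈ €49,570.00.

€49,570.00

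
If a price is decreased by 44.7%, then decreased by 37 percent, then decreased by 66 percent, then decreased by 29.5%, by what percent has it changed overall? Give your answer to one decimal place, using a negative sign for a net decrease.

-91.6%

A 44.7% decrease multiplies by 0.553.
Then a 37% decrease: 0.553 × 0.63 = 0.34839.
Then a 66% decrease: 0.34839 × 0.34 = 0.1184526.
Then a 29.5% decrease: 0.1184526 × 0.705 = 0.083509083.
Overall factor 0.083509083, i.e. -91.6%.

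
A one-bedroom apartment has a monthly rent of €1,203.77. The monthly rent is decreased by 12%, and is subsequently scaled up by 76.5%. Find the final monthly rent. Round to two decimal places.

€1,869.70

12% decrease: €1,203.77 × 0.88 = €1059.3176.
76.5% increase: €1059.3176 × 1.765 = €1869.695564 ≈ €1,869.70.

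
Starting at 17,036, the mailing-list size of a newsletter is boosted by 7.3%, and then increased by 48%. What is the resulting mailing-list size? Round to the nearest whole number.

27,054

Apply the 7.3% increase: 17,036 × 1.073 = 18279.628.
Apply the 48% increase: 18279.628 × 1.48 = 27053.84944 ≈ 27,054.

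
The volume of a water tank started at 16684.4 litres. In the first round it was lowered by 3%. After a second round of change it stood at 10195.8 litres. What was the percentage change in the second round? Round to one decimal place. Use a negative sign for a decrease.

-37.0%

After the first round: 16684.4 × 0.97 = 16183.868.
Second-round multiplier: 10195.8 ÷ 16183.868 ≈ 0.63.
That is a change of -37.0%.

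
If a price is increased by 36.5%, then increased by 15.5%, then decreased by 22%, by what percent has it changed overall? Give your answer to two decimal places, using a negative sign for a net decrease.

A 36.5% increase multiplies by 1.365.
Then a 15.5% increase: 1.365 × 1.155 = 1.576575.
Then a 22% decrease: 1.576575 × 0.78 = 1.2297285.
Overall factor 1.2297285, i.e. 22.97%.

22.97%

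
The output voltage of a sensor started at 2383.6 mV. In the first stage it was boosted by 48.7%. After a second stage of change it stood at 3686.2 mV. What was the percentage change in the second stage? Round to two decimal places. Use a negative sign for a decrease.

After the first stage: 2383.6 × 1.487 = 3544.4132.
Second-stage multiplier: 3686.2 ÷ 3544.4132 ≈ 1.040003.
That is a change of 4.00%.

4.00%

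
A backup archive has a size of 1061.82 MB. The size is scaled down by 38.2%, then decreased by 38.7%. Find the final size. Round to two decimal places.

402.25 MB

38.2% decrease: 1061.82 × 0.618 = 656.20476.
After the 38.7% decrease: 656.20476 × 0.613 = 402.25351788 ≈ 402.25.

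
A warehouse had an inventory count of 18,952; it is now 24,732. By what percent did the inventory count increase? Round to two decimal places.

Change: 24,732 − 18,952 = 5,780.
Relative to the original: 5,780 ÷ 18,952 ≈ 30.50%.
So the inventory count increased by 30.50%.

30.50%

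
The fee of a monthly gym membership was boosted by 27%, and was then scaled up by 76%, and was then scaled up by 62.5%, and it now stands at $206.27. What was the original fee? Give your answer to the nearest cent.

The overall multiplier applied was 1.27 × 1.76 × 1.625 = 3.6322.
So the original fee was $206.27 ÷ 3.6322 ≈ $56.79.

$56.79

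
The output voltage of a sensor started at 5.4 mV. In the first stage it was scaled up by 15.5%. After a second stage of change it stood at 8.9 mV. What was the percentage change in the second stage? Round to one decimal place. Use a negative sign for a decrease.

42.7%

After the first stage: 5.4 × 1.155 = 6.237.
Second-stage multiplier: 8.9 ÷ 6.237 ≈ 1.42697.
That is a change of 42.7%.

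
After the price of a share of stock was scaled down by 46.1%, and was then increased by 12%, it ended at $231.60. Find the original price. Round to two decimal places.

The overall multiplier applied was 0.539 × 1.12 = 0.60368.
So the original price was $231.60 ÷ 0.60368 ≈ $383.65.

$383.65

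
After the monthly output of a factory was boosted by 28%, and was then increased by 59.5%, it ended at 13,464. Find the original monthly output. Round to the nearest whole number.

Undoing the 59.5% increase: 13,464 ÷ 1.595 ≈ 8441.37931.
Undoing the 28% increase: 8441.37931 ÷ 1.28 ≈ 6,595.

6,595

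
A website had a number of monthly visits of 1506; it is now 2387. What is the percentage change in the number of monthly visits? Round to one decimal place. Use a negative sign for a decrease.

58.5%

Change: 2387 − 1506 = 881.
Relative to the original: 881 ÷ 1506 ≈ 58.5%.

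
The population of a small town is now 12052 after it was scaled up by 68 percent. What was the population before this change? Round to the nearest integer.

The overall multiplier applied was 1.68.
So the original population was 12052 ÷ 1.68 ≈ 7174.

7174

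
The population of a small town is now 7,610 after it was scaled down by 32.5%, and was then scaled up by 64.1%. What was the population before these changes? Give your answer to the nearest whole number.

The overall multiplier applied was 0.675 × 1.641 = 1.107675.
So the original population was 7,610 ÷ 1.107675 ≈ 6,870.

6,870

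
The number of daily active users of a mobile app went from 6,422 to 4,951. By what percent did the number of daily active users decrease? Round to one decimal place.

22.9%

Change: 4,951 − 6,422 = -1,471.
Relative to the original: -1,471 ÷ 6,422 ≈ -22.9%.
So the number of daily active users decreased by 22.9%.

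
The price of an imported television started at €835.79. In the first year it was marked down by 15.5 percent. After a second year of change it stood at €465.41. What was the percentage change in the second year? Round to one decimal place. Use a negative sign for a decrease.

After the first year: €835.79 × 0.845 = €706.24255.
Second-year multiplier: €465.41 ÷ €706.24255 ≈ 0.65899.
That is a change of -34.1%.

-34.1%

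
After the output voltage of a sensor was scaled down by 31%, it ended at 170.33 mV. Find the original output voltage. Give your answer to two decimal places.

The overall multiplier applied was 0.69.
So the original output voltage was 170.33 ÷ 0.69 ≈ 246.86 mV.

246.86 mV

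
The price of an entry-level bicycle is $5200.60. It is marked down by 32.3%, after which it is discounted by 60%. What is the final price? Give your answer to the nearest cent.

32.3% decrease: $5200.60 × 0.677 = $3520.8062.
After the 60% decrease: $3520.8062 × 0.4 = $1408.32248 ≈ $1408.32.

$1408.32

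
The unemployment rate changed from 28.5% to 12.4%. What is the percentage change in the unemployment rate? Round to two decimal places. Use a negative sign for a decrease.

-56.49%

The change is 12.4 − 28.5 = -16.1 percentage points.
Relative to the original 28.5%, that is -16.1 ÷ 28.5 ≈ -56.49%.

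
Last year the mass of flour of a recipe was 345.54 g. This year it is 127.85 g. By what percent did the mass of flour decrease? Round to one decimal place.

63.0%

Change: 127.85 − 345.54 = -217.69.
Relative to the original: -217.69 ÷ 345.54 ≈ -63.0%.
So the mass of flour decreased by 63.0%.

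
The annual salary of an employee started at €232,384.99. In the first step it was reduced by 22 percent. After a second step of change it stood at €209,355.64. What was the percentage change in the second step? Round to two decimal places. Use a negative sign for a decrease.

After the first step: €232,384.99 × 0.78 = €181260.2922.
Second-step multiplier: €209,355.64 ÷ €181260.2922 ≈ 1.155.
That is a change of 15.50%.

15.50%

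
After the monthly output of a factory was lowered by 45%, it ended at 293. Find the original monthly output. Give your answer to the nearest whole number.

533

The overall multiplier applied was 0.55.
So the original monthly output was 293 ÷ 0.55 ≈ 533.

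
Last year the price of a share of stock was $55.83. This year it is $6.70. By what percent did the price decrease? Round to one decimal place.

88.0%

Change: $6.70 − $55.83 = -$49.13.
Relative to the original: -$49.13 ÷ $55.83 ≈ -88.0%.
So the price decreased by 88.0%.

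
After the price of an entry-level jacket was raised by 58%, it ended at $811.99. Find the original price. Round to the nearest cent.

The overall multiplier applied was 1.58.
So the original price was $811.99 ÷ 1.58 ≈ $513.92.

$513.92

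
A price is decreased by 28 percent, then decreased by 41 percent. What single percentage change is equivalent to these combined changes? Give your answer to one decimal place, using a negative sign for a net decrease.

-57.5%

A 28% decrease multiplies by 0.72.
Then a 41% decrease: 0.72 × 0.59 = 0.4248.
Overall factor 0.4248, i.e. -57.5%.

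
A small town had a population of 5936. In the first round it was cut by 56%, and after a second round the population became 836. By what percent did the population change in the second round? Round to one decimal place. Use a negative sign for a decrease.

After the first round: 5936 × 0.44 = 2611.84.
Second-round multiplier: 836 ÷ 2611.84 ≈ 0.32008.
That is a change of -68.0%.

-68.0%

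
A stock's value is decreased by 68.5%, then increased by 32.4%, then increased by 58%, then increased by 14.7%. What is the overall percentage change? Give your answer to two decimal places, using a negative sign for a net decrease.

-24.42%

A 68.5% decrease multiplies by 0.315.
Then a 32.4% increase: 0.315 × 1.324 = 0.41706.
Then a 58% increase: 0.41706 × 1.58 = 0.6589548.
Then a 14.7% increase: 0.6589548 × 1.147 = 0.7558211556.
Overall factor 0.7558211556, i.e. -24.42%.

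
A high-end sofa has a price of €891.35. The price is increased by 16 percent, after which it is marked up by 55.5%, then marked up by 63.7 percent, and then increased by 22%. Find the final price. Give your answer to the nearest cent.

Each change multiplies by a factor: 1.16 × 1.555 × 1.637 × 1.22 = 3.602441132.
€891.35 × 3.602441132 = €3211.0359030082 ≈ €3211.04.

€3211.04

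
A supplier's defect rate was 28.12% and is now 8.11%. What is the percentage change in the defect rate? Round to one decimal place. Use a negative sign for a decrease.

The change is 8.11 − 28.12 = -20.01 percentage points.
Relative to the original 28.12%, that is -20.01 ÷ 28.12 ≈ -71.2%.

-71.2%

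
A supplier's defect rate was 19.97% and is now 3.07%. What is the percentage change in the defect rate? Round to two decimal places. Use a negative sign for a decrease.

-84.63%

The change is 3.07 − 19.97 = -16.90 percentage points.
Relative to the original 19.97%, that is -16.90 ÷ 19.97 ≈ -84.63%.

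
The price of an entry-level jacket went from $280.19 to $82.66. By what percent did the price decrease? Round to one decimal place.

Change: $82.66 − $280.19 = -$197.53.
Relative to the original: -$197.53 ÷ $280.19 ≈ -70.5%.
So the price decreased by 70.5%.

70.5%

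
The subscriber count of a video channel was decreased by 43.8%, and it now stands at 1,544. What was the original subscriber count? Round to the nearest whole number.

The overall multiplier applied was 0.562.
So the original subscriber count was 1,544 ÷ 0.562 ≈ 2,747.

2,747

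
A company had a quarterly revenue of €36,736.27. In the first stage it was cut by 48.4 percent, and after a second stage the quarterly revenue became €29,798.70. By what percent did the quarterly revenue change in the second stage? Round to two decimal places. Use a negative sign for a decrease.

57.20%

After the first stage: €36,736.27 × 0.516 = €18955.91532.
Second-stage multiplier: €29,798.70 ÷ €18955.91532 ≈ 1.572.
That is a change of 57.20%.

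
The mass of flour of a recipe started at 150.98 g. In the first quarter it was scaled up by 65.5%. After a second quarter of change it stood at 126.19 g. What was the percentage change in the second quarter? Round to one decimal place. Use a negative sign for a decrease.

-49.5%

After the first quarter: 150.98 × 1.655 = 249.8719.
Second-quarter multiplier: 126.19 ÷ 249.8719 ≈ 0.50502.
That is a change of -49.5%.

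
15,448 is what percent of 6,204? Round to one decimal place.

15,448 ÷ 6,204 ≈ 249.0%.

249.0%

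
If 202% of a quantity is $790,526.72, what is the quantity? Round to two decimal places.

$391,349.86

$790,526.72 ÷ 2.02 ≈ $391,349.86.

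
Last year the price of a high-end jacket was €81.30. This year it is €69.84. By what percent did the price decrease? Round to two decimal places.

14.10%

Change: €69.84 − €81.30 = -€11.46.
Relative to the original: -€11.46 ÷ €81.30 ≈ -14.10%.
So the price decreased by 14.10%.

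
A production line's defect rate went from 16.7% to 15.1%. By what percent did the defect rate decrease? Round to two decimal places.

9.58%

The change is 15.1 − 16.7 = -1.6 percentage points.
Relative to the original 16.7%, that is -1.6 ÷ 16.7 ≈ -9.58%.
So the defect rate fell by 9.58%.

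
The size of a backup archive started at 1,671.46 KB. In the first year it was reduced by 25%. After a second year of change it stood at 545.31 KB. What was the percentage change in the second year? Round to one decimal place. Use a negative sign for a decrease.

-56.5%

After the first year: 1,671.46 × 0.75 = 1253.595.
Second-year multiplier: 545.31 ÷ 1253.595 ≈ 0.435.
That is a change of -56.5%.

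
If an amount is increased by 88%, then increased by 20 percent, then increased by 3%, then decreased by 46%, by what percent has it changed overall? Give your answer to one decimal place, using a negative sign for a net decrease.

25.5%

The combined multiplier is 1.88 × 1.2 × 1.03 × 0.54 = 1.2547872.
That corresponds to an increase of 25.5%.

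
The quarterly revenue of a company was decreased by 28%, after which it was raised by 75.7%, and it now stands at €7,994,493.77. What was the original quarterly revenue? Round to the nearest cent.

€6,319,558.09

The overall multiplier applied was 0.72 × 1.757 = 1.26504.
So the original quarterly revenue was €7,994,493.77 ÷ 1.26504 ≈ €6,319,558.09.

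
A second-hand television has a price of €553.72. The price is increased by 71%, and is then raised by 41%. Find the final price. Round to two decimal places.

€1335.07

71% increase: €553.72 × 1.71 = €946.8612.
After the 41% increase: €946.8612 × 1.41 = €1335.074292 ≈ €1335.07.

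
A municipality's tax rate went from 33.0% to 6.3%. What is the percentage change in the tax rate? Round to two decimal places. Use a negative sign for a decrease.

-80.91%

The change is 6.3 − 33.0 = -26.7 percentage points.
Relative to the original 33.0%, that is -26.7 ÷ 33.0 ≈ -80.91%.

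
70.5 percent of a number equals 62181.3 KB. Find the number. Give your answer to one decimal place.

88200.4 KB

62181.3 KB ÷ 0.705 ≈ 88200.4 KB.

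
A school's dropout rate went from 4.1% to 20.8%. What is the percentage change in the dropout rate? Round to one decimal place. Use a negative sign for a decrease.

407.3%

The change is 20.8 − 4.1 = 16.7 percentage points.
Relative to the original 4.1%, that is 16.7 ÷ 4.1 ≈ 407.3%.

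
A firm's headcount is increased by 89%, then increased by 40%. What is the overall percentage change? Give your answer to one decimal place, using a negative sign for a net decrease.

164.6%

An 89% increase multiplies by 1.89.
Then a 40% increase: 1.89 × 1.4 = 2.646.
Overall factor 2.646, i.e. 164.6%.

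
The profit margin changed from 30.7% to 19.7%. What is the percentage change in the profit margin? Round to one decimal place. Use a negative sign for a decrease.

-35.8%

The change is 19.7 − 30.7 = -11.0 percentage points.
Relative to the original 30.7%, that is -11.0 ÷ 30.7 ≈ -35.8%.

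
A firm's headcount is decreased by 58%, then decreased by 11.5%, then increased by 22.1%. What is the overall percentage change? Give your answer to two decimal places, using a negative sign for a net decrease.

A 58% decrease multiplies by 0.42.
Then an 11.5% decrease: 0.42 × 0.885 = 0.3717.
Then a 22.1% increase: 0.3717 × 1.221 = 0.4538457.
Overall factor 0.4538457, i.e. -54.62%.

-54.62%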